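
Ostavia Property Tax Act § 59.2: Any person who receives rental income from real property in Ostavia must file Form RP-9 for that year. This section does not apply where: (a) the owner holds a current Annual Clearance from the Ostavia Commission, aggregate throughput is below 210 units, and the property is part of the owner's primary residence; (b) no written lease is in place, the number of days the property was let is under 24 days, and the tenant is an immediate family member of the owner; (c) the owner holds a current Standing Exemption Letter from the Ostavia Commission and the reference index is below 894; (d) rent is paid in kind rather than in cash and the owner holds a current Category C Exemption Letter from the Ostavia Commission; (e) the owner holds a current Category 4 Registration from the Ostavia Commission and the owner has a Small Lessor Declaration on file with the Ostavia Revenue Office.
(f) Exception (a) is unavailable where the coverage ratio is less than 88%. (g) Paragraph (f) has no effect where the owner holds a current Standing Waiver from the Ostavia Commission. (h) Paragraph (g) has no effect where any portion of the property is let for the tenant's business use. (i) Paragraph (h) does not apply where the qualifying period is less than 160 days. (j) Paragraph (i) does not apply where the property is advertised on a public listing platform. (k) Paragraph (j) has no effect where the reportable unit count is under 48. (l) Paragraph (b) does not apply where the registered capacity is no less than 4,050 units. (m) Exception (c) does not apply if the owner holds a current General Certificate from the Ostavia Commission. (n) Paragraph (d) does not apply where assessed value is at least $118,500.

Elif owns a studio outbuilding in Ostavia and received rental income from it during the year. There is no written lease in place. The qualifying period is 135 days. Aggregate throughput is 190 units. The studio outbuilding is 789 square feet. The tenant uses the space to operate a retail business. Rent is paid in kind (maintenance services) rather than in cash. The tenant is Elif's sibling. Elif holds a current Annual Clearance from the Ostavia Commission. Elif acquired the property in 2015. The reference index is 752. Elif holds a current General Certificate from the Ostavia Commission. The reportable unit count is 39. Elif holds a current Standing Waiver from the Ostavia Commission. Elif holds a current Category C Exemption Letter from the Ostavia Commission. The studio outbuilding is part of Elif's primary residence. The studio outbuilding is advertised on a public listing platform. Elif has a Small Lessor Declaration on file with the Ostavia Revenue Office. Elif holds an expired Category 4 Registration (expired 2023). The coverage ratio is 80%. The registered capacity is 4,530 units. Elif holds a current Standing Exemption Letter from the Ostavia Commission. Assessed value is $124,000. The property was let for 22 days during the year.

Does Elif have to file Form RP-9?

No — exception (a) applies; Elif is not required to file Form RP-9.

Exception (a) is satisfied on its face — a current Annual Clearance is held; aggregate throughput is 190 units, below the 210 units limit; the studio outbuilding is part of the primary residence. As to paragraphs (f)–(k): (f) would limit (a) — the coverage ratio is 80%, less than the 88% limit — but (g) sets (f) aside: (g) operates against (f): a current Standing Waiver is held. (h) applies (the space is let for business use), but is overridden by (i): (i) is engaged — the qualifying period is 135 days, less than the 160 days limit. (j) would limit (i) — the property is publicly advertised — but (k) sets (j) aside: (k) operates against (j): the reportable unit count is 39, under the 48 limit. So (a) applies.
Exception (b) is satisfied on its face — there is no written lease; the number of days the property was let is 22 days, under the 24 days limit; the tenant is an immediate family member. But: (l) operates against (b): the registered capacity is 4,530 units, meeting the 4,050 units threshold. So (b) is unavailable.
Exception (c) is satisfied on its face — a current Standing Exemption Letter is held; the reference index is 752, below the 894 limit. But applying paragraph (m): (m) operates against (c): a current General Certificate is held. Exception (c) does not apply.
All of (d)'s requirements are met (rent is paid in kind; a current Category C Exemption Letter is held). But: (n) operates against (d): assessed value is $124,000, meeting the $118,500 threshold. So (d) is unavailable.
Exception (e) fails — no current Category 4 Registration is held.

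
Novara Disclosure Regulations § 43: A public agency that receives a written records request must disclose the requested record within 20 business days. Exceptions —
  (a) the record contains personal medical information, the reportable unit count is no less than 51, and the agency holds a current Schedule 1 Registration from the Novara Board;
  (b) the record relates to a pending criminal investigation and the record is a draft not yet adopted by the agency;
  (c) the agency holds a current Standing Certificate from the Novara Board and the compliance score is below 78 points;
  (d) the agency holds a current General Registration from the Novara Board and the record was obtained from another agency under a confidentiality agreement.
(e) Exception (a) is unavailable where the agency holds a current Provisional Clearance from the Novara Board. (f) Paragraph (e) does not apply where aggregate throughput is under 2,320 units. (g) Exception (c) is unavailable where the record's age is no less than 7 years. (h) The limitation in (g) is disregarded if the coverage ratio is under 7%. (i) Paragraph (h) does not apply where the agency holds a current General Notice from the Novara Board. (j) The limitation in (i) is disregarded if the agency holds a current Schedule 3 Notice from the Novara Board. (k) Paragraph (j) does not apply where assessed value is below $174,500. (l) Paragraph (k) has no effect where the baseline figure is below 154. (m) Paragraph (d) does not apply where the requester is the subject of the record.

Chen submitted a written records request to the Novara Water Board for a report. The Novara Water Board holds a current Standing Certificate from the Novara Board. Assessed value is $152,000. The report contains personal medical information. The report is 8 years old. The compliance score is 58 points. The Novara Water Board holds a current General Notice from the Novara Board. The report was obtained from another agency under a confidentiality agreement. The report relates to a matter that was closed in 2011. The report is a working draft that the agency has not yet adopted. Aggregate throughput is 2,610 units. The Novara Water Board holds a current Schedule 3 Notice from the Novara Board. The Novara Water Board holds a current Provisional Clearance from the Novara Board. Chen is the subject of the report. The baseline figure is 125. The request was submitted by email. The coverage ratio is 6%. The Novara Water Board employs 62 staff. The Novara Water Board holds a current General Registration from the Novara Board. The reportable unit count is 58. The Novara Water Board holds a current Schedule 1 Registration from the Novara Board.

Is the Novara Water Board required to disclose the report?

No — exception (c) applies; the Novara Water Board is not required to disclose the report.

Exception (a): the report contains personal medical information; the reportable unit count is 58, meeting the 51 threshold; a current Schedule 1 Registration is held — every condition holds. But: (e) operates against (a): a current Provisional Clearance is held. (f) is inapplicable (aggregate throughput is 2,610 units, not under 2,320 units), so (e) stands. Exception (a) does not apply.
Exception (b) fails — the report relates to a closed matter.
Exception (c) is satisfied on its face — a current Standing Certificate is held; the compliance score is 58 points, below the 78 points limit. Considering the limiting provisions: (g) is triggered (the record's age is 8 years, meeting the 7 years threshold), but is itself disapplied by (h): (h) operates — the coverage ratio is 6%, under the 7% limit. (i) operates (a current General Notice is held), but is set aside by (j): (j) operates — a current Schedule 3 Notice is held. (k) is engaged (assessed value is $152,000, below the $174,500 limit), but is displaced by (l): (l) applies — the baseline figure is 125, below the 154 limit. So (c) applies.
All of (d)'s requirements are met (a current General Registration is held; the report was obtained under a confidentiality agreement). Turning to paragraph (m): (m) operates against (d): Chen is the subject of the report. So (d) is unavailable.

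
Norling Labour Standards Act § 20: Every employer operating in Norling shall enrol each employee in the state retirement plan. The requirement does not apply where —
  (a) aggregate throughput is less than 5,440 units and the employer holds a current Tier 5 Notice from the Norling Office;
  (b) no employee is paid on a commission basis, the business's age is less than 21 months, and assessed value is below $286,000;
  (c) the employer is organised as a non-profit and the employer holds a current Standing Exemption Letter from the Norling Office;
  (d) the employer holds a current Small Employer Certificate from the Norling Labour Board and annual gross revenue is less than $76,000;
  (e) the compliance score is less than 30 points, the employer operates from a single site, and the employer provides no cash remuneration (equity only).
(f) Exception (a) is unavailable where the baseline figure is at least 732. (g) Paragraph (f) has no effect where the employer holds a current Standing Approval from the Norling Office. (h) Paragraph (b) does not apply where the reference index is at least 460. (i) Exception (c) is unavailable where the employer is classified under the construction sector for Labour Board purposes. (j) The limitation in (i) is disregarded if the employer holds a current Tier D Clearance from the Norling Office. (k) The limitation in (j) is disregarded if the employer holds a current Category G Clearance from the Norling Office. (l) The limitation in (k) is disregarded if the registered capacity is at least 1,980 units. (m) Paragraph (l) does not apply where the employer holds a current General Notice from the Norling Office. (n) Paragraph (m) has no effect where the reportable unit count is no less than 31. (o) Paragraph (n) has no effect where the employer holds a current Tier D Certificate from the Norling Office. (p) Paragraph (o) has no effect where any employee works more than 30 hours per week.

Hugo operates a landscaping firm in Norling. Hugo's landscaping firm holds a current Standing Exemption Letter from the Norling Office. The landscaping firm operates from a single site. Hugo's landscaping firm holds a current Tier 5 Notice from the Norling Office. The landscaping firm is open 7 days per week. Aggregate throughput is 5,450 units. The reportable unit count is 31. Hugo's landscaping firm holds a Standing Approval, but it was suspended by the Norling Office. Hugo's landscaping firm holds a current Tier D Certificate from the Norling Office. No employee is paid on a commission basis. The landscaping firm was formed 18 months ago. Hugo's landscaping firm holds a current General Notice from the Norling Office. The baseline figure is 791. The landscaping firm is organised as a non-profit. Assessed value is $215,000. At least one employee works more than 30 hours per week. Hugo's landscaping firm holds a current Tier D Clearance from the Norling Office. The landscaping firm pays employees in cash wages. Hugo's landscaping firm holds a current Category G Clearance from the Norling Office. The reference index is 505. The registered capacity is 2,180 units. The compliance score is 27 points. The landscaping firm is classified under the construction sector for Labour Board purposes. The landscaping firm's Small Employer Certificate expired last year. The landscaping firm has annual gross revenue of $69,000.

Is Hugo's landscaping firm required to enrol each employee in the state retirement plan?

No — exception (c) applies; Hugo's landscaping firm is not required to enrol each employee in the state retirement plan.

Exception (a) does not apply: aggregate throughput is 5,450 units, not less than 5,440 units.
Exception (b): no employee is paid on commission; the business's age is 18 months, less than the 21 months limit; assessed value is $215,000, below the $286,000 limit — every condition holds. However, paragraph (h) must be considered: (h) operates against (b): the reference index is 505, meeting the 460 threshold. (b) is therefore removed.
Exception (c) is satisfied on its face — the employer is a non-profit; a current Standing Exemption Letter is held. Under paragraphs (i)–(p): (i) is engaged (the landscaping firm is classified under the construction sector), but is overridden by (j): (j) operates against (i): a current Tier D Clearance is held. (k) is engaged (a current Category G Clearance is held), but is set aside by (l): (l) operates against (k): the registered capacity is 2,180 units, meeting the 1,980 units threshold. (m) would limit (l) — a current General Notice is held — but (n) sets (m) aside: (n) operates — the reportable unit count is 31, meeting the 31 threshold. (o) would limit (n) — a current Tier D Certificate is held — but (p) sets (o) aside: (p) operates — at least one employee exceeds 30 hours/week. Exception (c) stands.
Exception (d) does not apply: the Small Employer Certificate has expired.
Exception (e) does not apply: employees are paid cash wages.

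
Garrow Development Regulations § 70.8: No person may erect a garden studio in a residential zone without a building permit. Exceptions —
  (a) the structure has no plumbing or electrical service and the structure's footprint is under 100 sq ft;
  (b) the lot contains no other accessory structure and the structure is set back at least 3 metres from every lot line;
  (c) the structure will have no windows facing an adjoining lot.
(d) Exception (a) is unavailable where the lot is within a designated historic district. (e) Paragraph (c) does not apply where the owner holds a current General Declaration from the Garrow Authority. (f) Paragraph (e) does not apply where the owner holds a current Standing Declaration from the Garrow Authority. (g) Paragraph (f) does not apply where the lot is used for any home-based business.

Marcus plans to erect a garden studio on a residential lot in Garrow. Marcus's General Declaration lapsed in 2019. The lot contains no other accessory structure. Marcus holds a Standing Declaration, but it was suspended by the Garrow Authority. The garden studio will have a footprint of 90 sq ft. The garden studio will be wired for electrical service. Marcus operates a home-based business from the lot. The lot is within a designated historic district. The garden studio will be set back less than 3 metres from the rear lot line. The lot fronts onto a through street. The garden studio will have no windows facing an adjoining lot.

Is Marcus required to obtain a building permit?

Exception (a) fails — electrical service is planned.
Exception (b) fails — the rear setback is under 3 m.
Exception (c): no windows face an adjoining lot — every condition holds. Considering the limiting provisions: (e), which would limit (c), does not operate here: no current General Declaration is held. Exception (c) stands.

No — exception (c) applies; Marcus does not need a building permit.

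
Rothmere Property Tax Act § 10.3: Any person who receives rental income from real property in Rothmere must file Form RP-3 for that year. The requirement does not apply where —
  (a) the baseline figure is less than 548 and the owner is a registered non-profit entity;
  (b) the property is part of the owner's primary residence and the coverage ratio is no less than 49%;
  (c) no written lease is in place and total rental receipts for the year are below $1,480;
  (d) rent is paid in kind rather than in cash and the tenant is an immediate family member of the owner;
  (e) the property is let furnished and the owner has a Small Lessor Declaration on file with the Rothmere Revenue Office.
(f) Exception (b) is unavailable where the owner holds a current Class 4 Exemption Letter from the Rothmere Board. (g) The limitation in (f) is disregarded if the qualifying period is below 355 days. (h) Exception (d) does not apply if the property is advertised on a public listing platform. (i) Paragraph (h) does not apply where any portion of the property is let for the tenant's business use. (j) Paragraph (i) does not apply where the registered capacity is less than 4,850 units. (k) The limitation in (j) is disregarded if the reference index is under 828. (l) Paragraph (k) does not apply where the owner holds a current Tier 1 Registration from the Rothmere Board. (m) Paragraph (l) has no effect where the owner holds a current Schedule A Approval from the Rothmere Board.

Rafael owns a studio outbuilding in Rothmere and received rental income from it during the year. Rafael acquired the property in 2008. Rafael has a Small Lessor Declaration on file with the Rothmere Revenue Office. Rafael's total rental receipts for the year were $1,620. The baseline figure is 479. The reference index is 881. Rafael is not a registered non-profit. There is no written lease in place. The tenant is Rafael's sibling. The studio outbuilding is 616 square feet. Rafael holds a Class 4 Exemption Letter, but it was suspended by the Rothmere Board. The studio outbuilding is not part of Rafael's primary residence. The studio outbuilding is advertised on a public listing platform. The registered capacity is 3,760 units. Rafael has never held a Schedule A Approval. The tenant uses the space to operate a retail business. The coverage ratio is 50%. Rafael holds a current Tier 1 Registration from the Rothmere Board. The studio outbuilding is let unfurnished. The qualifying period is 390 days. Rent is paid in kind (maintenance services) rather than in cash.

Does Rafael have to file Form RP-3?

Exception (a) requires that the owner is a registered non-profit entity; but Rafael is not a registered non-profit, so (a) is unavailable.
Exception (b) requires that the property is part of the owner's primary residence; but the studio outbuilding is not part of the primary residence, so (b) is unavailable.
Exception (c) does not apply: total rental receipts for the year are $1,620, not below $1,480.
Exception (d)'s conditions are all satisfied: rent is paid in kind; the tenant is an immediate family member. But: (h) applies — the property is publicly advertised. (i) operates (the space is let for business use), but is displaced by (j): (j) operates — the registered capacity is 3,760 units, less than the 4,850 units limit. (k), which would lift (j), is inapplicable — the reference index is 881, not under 828. (d) is therefore removed.
Exception (e) does not apply: the property is let unfurnished.
No exception is made out. Rafael falls within the general rule.

Yes — Rafael must file Form RP-3.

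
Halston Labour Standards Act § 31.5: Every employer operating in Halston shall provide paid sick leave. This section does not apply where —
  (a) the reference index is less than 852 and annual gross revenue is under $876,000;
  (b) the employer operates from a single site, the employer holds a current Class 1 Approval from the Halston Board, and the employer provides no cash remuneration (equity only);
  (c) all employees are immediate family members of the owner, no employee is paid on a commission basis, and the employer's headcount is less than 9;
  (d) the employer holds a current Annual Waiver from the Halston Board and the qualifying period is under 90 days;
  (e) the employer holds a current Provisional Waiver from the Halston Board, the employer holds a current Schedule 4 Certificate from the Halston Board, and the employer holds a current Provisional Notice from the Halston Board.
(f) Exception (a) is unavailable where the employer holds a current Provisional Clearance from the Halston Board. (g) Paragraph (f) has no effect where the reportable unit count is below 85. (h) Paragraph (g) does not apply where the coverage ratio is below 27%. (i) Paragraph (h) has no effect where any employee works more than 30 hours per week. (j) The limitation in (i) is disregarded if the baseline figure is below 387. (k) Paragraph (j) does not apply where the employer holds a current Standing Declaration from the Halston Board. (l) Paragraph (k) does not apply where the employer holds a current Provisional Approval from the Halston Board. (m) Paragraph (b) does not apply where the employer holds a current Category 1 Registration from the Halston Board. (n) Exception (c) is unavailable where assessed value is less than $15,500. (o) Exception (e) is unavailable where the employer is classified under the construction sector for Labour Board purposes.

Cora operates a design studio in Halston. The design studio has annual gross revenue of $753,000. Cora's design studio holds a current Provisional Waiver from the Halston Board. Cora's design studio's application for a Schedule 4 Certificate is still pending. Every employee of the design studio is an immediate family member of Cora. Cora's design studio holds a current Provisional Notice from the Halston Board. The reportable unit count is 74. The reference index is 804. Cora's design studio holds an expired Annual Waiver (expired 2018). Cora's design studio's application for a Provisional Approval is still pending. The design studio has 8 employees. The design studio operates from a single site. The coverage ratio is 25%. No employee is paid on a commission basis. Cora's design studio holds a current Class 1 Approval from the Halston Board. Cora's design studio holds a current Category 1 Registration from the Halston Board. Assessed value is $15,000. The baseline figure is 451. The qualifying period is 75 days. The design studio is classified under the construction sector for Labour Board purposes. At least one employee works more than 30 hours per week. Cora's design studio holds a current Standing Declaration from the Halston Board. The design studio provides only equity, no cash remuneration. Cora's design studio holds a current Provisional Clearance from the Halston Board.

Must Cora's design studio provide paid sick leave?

No — exception (a) applies; Cora's design studio is not required to provide paid sick leave.

Exception (a)'s conditions are all satisfied: the reference index is 804, less than the 852 limit; annual gross revenue is $753,000, under the $876,000 limit. Considering the limiting provisions: (f) operates (a current Provisional Clearance is held), but is displaced by (g): (g) is triggered — the reportable unit count is 74, below the 85 limit. (h) would limit (g) — the coverage ratio is 25%, below the 27% limit — but (i) sets (h) aside: (i) applies — at least one employee exceeds 30 hours/week. (j), which would lift (i), is inapplicable — the baseline figure is 451, not below 387. So (a) applies.
Exception (b) is satisfied on its face — the employer operates from a single site; a current Class 1 Approval is held; remuneration is equity-only. Turning to paragraph (m): (m) operates — a current Category 1 Registration is held. Exception (b) does not apply.
All of (c)'s requirements are met (every employee is an immediate family member; no employee is paid on commission; the employer's headcount is 8, less than the 9 limit). But applying paragraph (n): (n) operates against (c): assessed value is $15,000, less than the $15,500 limit. Exception (c) does not apply.
Exception (d) fails — the Annual Waiver is not current.
Exception (e) does not apply: no current Schedule 4 Certificate is held.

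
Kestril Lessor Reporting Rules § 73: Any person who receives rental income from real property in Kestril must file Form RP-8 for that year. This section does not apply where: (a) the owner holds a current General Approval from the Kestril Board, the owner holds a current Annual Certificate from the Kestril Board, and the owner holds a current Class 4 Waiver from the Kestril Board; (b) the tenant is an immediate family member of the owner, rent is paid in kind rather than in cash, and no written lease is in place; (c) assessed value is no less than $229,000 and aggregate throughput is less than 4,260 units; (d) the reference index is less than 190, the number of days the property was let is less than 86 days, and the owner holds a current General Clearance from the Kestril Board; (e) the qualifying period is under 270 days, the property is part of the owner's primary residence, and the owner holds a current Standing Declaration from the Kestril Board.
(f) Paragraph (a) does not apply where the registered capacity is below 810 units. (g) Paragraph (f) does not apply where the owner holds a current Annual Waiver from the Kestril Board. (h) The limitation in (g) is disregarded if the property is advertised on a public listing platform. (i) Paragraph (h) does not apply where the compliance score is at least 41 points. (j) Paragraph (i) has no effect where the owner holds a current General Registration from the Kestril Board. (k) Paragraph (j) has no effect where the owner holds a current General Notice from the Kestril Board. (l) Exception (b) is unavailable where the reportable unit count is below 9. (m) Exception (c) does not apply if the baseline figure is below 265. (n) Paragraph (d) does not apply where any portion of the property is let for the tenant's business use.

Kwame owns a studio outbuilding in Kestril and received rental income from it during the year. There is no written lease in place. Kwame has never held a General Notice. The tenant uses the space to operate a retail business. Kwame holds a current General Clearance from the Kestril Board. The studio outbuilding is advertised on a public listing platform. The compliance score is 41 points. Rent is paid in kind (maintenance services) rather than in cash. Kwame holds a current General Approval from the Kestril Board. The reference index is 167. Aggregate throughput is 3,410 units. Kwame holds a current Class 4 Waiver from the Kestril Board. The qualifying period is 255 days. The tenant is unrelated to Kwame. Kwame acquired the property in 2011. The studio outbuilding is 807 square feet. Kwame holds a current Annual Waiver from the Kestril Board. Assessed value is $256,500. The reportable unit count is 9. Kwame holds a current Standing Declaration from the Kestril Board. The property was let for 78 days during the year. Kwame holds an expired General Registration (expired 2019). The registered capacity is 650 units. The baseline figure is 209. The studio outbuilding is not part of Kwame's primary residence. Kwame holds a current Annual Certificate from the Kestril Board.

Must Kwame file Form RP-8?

Exception (a) is satisfied on its face — a current General Approval is held; a current Annual Certificate is held; a current Class 4 Waiver is held. As to paragraphs (f)–(k): (f) is triggered (the registered capacity is 650 units, below the 810 units limit), but yields to (g): (g) operates against (f): a current Annual Waiver is held. (h) would limit (g) — the property is publicly advertised — but (i) sets (h) aside: (i) operates against (h): the compliance score is 41 points, meeting the 41 points threshold. (j) is not engaged (no current General Registration is held), so (i) stands. (a) remains available.
Exception (b) requires that the tenant is an immediate family member of the owner; but the tenant is unrelated to the owner, so (b) is unavailable.
Exception (c)'s conditions are all satisfied: assessed value is $256,500, meeting the $229,000 threshold; aggregate throughput is 3,410 units, less than the 4,260 units limit. However, paragraph (m) must be considered: (m) applies — the baseline figure is 209, below the 265 limit. So (c) is unavailable.
Exception (d)'s conditions are all satisfied: the reference index is 167, less than the 190 limit; the number of days the property was let is 78 days, less than the 86 days limit; a current General Clearance is held. But applying paragraph (n): (n) operates against (d): the space is let for business use. Exception (d) does not apply.
Exception (e) does not apply: the studio outbuilding is not part of the primary residence.

No — exception (a) applies; Kwame is not required to file Form RP-8.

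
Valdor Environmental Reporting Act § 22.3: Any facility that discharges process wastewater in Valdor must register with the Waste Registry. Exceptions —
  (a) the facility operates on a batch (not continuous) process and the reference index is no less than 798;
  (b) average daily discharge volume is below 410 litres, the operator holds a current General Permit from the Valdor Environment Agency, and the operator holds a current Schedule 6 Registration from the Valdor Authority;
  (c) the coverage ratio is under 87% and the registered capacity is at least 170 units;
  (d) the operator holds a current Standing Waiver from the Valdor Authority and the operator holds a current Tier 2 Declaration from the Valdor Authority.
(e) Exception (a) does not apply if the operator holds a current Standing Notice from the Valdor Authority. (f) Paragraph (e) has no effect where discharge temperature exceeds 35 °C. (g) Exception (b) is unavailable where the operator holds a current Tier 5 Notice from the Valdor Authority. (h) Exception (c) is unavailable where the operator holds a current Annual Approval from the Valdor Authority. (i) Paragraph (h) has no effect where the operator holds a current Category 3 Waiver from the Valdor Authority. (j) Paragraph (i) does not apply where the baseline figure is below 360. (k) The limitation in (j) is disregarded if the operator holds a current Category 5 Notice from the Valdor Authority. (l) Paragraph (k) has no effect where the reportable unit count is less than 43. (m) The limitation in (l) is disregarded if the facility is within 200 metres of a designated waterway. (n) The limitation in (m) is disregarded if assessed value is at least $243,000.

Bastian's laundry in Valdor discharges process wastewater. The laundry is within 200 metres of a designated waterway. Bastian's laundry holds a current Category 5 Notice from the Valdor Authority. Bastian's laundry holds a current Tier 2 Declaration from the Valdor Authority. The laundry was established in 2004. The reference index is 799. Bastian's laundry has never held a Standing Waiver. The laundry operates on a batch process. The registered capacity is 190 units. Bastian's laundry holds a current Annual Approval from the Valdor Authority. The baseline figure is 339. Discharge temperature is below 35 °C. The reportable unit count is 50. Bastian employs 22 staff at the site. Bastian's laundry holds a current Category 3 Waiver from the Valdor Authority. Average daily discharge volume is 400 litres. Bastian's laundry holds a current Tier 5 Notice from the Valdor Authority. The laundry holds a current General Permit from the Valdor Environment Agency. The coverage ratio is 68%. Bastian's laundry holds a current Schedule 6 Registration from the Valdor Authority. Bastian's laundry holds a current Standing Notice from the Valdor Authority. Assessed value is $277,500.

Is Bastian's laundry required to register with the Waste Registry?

Exception (a): the facility operates on a batch process; the reference index is 799, meeting the 798 threshold — every condition holds. Turning to paragraphs (e)–(f): (e) is triggered — a current Standing Notice is held. (f), which would lift (e), does not operate here — discharge temperature is below 35 °C. Exception (a) does not apply.
Exception (b)'s conditions are all satisfied: average daily discharge volume is 400 litres, below the 410 litres limit; a current General Permit is held; a current Schedule 6 Registration is held. But applying paragraph (g): (g) operates against (b): a current Tier 5 Notice is held. Exception (b) does not apply.
All of (c)'s requirements are met (the coverage ratio is 68%, under the 87% limit; the registered capacity is 190 units, meeting the 170 units threshold). Considering the limiting provisions: (h) would limit (c) — a current Annual Approval is held — but (i) sets (h) aside: (i) operates against (h): a current Category 3 Waiver is held. (j) would limit (i) — the baseline figure is 339, below the 360 limit — but (k) sets (j) aside: (k) operates against (j): a current Category 5 Notice is held. (l) is not triggered (the reportable unit count is 50, not less than 43), so (k) stands. Exception (c) stands.
Exception (d) fails — no current Standing Waiver is held.

No — exception (c) applies; Bastian's laundry is not required to register with the Waste Registry.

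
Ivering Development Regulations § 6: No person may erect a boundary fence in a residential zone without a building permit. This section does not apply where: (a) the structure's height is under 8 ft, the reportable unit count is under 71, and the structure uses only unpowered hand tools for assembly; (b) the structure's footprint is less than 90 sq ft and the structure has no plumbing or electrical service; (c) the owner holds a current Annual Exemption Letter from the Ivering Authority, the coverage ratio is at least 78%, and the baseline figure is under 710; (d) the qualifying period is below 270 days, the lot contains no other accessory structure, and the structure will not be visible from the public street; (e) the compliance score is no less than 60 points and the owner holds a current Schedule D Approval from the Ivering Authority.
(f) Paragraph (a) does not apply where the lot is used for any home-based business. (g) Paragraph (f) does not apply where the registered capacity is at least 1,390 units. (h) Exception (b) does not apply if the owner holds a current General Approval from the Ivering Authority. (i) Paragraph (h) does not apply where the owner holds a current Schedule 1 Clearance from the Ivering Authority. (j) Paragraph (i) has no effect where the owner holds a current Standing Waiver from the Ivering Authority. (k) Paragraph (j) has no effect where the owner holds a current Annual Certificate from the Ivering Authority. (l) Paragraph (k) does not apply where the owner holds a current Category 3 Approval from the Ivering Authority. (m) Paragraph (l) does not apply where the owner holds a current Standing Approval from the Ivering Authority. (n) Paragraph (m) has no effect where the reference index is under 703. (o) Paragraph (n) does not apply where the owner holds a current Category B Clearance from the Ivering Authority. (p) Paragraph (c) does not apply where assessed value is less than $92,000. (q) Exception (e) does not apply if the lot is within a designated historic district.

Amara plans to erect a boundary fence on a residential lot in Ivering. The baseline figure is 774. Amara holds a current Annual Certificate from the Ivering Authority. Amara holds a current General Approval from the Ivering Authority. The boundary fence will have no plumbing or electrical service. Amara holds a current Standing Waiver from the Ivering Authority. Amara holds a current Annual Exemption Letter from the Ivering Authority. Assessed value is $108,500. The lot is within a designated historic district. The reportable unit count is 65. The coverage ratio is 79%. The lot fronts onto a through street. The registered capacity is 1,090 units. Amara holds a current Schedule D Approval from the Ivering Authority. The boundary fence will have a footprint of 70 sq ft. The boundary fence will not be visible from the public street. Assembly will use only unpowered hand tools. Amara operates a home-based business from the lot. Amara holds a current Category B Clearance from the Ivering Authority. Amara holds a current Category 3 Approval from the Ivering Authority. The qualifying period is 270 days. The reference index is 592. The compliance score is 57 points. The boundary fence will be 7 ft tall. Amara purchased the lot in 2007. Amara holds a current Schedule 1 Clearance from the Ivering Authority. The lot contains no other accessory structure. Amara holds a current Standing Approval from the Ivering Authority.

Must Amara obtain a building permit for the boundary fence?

Exception (a)'s conditions are all satisfied: the structure's height is 7 ft, under the 8 ft limit; the reportable unit count is 65, under the 71 limit; assembly uses only hand tools. However, paragraphs (f)–(g) must be considered: (f) operates against (a): a home-based business operates on the lot. (g) is not triggered (the registered capacity is 1,090 units, short of 1,390 units), so (f) stands. Exception (a) does not apply.
Exception (b)'s conditions are all satisfied: the structure's footprint is 70 sq ft, less than the 90 sq ft limit; there is no plumbing or electrical service. Applying paragraphs (h)–(o): (h) would limit (b) — a current General Approval is held — but (i) sets (h) aside: (i) is engaged — a current Schedule 1 Clearance is held. (j) would limit (i) — a current Standing Waiver is held — but (k) sets (j) aside: (k) operates — a current Annual Certificate is held. (l) would limit (k) — a current Category 3 Approval is held — but (m) sets (l) aside: (m) operates against (l): a current Standing Approval is held. (n) would limit (m) — the reference index is 592, under the 703 limit — but (o) sets (n) aside: (o) is triggered — a current Category B Clearance is held. (b) remains available.
Exception (c) does not apply: the baseline figure is 774, not under 710.
Exception (d) does not apply: the qualifying period is 270 days, not below 270 days.
Exception (e) does not apply: the compliance score is 57 points, short of 60 points.

No — exception (b) applies; Amara does not need a building permit.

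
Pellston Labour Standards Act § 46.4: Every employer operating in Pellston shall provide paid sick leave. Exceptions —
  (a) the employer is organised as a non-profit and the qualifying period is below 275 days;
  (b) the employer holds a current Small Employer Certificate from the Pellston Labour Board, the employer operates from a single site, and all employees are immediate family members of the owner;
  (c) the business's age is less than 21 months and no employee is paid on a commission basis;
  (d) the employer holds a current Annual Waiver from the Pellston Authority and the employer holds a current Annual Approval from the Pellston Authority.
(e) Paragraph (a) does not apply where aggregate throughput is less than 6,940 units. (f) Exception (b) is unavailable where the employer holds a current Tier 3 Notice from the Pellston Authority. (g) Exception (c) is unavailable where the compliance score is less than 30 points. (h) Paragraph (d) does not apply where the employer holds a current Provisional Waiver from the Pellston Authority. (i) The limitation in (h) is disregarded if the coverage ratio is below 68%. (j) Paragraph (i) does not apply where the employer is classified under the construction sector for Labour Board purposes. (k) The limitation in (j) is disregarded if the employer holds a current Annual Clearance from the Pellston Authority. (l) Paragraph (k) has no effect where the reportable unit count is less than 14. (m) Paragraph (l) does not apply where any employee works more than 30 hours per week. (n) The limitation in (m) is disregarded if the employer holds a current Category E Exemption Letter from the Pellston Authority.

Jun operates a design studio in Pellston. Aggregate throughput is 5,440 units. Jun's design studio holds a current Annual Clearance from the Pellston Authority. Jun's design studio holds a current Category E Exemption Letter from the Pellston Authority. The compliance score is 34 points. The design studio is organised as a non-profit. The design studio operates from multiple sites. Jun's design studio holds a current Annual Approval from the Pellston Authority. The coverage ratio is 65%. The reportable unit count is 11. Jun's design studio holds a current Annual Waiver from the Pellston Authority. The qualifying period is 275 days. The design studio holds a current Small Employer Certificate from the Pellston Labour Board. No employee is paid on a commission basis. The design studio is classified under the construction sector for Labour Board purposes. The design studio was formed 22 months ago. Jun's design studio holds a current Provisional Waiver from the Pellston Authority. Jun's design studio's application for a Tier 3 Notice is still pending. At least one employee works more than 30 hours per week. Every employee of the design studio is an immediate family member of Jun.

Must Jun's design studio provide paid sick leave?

Exception (a) does not apply: the qualifying period is 275 days, not below 275 days.
Exception (b) fails — the employer operates from multiple sites.
Exception (c) fails — the business's age is 22 months, not less than 21 months.
Exception (d)'s conditions are all satisfied: a current Annual Waiver is held; a current Annual Approval is held. Turning to paragraphs (h)–(n): (h) applies — a current Provisional Waiver is held. (i) would limit (h) — the coverage ratio is 65%, below the 68% limit — but (j) sets (i) aside: (j) is triggered — the design studio is classified under the construction sector. (k) is engaged (a current Annual Clearance is held), but is overridden by (l): (l) is engaged — the reportable unit count is 11, less than the 14 limit. (m) operates (at least one employee exceeds 30 hours/week), but yields to (n): (n) operates against (m): a current Category E Exemption Letter is held. So (d) is unavailable.
No exception applies. The general rule governs.

Yes — Jun's design studio must provide paid sick leave.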